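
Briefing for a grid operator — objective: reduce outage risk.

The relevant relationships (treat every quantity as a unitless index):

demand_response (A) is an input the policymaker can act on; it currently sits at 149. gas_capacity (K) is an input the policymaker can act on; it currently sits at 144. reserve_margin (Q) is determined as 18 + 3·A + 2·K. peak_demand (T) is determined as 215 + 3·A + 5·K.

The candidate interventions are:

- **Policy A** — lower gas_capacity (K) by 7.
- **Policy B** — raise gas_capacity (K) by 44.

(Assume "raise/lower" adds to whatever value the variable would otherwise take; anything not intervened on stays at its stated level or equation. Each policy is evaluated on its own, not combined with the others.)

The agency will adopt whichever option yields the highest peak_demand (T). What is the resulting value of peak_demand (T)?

1602

Policy A (K − 7):
  A = 149
  K = 144 − 7 = 137
  T = 215 + 3·149 + 5·137 = 1347
Policy B (K + 44):
  A = 149
  K = 144 + 44 = 188
  T = 215 + 3·149 + 5·188 = 1602
Comparing — Policy A: T=1347, Policy B: T=1602. Highest is 1602 (Policy B).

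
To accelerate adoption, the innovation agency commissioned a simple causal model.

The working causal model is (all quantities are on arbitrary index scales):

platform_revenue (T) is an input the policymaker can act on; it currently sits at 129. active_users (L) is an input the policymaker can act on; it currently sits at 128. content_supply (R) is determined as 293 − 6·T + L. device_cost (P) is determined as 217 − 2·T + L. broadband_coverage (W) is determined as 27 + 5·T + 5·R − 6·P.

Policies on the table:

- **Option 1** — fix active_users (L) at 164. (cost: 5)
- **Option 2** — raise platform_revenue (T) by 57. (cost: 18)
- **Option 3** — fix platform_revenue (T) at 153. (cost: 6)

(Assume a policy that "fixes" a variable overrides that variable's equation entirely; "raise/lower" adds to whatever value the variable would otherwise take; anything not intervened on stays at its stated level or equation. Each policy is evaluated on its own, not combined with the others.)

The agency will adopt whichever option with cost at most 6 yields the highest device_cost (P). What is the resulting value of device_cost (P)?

123

Option 1 (L := 164):
  T = 129
  L = 164
  P = 217 − 2·129 + 164 = 123
Option 3 (T := 153):
  T = 153
  L = 128
  P = 217 − 2·153 + 128 = 39
Comparing — Option 1: P=123, Option 3: P=39. Highest is 123 (Option 1).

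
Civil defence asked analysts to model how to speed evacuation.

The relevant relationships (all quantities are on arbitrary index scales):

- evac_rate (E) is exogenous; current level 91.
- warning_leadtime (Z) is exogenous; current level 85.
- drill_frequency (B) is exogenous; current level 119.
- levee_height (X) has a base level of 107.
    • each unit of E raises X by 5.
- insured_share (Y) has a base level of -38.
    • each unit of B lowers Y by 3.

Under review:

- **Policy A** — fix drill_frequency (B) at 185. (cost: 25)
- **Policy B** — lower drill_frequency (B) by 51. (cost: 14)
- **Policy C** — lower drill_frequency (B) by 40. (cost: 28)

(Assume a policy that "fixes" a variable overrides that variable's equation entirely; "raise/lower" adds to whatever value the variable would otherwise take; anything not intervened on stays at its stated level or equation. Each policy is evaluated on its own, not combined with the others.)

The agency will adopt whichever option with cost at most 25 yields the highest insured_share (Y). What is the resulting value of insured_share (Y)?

Policy A (B := 185):
  B = 185
  Y = -38 − 3·185 = -593
Policy B (B − 51):
  B = 119 − 51 = 68
  Y = -38 − 3·68 = -242
Comparing — Policy A: Y=-593, Policy B: Y=-242. Highest is -242 (Policy B).

-242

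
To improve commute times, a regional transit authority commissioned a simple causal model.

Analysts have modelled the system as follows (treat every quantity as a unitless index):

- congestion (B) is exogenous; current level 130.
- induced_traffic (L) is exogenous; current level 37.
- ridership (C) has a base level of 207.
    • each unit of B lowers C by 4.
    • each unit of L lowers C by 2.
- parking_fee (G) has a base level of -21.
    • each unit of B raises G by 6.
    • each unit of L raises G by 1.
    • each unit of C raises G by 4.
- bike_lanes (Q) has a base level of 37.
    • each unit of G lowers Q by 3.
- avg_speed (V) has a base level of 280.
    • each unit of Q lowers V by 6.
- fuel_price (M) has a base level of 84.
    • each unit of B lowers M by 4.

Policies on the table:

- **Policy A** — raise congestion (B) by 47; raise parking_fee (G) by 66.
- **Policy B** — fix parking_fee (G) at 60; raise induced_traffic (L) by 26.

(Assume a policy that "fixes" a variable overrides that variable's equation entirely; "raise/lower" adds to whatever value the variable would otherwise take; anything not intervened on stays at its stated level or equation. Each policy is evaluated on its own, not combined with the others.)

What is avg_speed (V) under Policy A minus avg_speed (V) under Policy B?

-21888

Policy A (B + 47, G + 66):
  B = 130 + 47 = 177
  L = 37
  C = 207 − 4·177 − 2·37 = -575
  G = -21 + 6·177 + 37 + 4·(-575) (+66 from intervention) = -1156
  Q = 37 − 3·(-1156) = 3505
  V = 280 − 6·3505 = -20750
Policy B (G := 60, L + 26):
  B = 130
  L = 37 + 26 = 63
  C = 207 − 4·130 − 2·63 = -439
  G = 60
  Q = 37 − 3·60 = -143
  V = 280 − 6·(-143) = 1138
V: -20750 − 1138 = -21888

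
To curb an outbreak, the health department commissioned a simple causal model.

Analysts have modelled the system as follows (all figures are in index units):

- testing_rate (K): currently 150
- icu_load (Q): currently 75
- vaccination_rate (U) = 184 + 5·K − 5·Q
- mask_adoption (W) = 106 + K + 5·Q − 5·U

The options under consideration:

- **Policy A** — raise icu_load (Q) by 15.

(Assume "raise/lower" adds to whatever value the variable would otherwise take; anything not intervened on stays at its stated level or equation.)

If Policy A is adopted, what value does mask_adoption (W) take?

-1714

Policy A (Q + 15):
  K = 150
  Q = 75 + 15 = 90
  U = 184 + 5·150 − 5·90 = 484
  W = 106 + 150 + 5·90 − 5·484 = -1714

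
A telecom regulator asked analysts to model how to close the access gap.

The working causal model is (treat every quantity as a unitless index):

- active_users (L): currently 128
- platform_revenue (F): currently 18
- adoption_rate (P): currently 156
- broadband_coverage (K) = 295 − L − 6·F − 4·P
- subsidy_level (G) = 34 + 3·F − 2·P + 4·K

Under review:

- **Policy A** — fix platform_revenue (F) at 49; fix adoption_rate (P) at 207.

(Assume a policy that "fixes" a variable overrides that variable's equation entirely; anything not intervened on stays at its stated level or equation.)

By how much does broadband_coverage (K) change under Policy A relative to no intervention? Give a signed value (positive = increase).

-390

Baseline:
  L = 128
  F = 18
  P = 156
  K = 295 − 128 − 6·18 − 4·156 = -565
Policy A (F := 49, P := 207):
  L = 128
  F = 49
  P = 207
  K = 295 − 128 − 6·49 − 4·207 = -955
Change in K: -955 − (-565) = -390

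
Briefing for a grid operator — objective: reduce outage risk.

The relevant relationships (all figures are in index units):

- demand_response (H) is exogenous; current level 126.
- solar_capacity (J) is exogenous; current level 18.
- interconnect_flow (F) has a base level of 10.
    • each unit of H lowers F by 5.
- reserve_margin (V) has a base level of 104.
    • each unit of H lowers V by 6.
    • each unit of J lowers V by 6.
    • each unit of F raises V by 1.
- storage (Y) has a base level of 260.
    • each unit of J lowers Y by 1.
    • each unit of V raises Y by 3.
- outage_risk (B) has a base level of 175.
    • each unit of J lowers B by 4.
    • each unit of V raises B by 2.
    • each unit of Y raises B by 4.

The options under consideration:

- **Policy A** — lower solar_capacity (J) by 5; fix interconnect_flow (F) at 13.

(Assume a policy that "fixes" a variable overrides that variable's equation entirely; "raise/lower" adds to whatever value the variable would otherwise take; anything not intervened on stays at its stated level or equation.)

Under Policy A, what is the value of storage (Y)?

-1904

Policy A (J − 5, F := 13):
  H = 126
  J = 18 − 5 = 13
  F = 13
  V = 104 − 6·126 − 6·13 + 13 = -717
  Y = 260 − 13 + 3·(-717) = -1904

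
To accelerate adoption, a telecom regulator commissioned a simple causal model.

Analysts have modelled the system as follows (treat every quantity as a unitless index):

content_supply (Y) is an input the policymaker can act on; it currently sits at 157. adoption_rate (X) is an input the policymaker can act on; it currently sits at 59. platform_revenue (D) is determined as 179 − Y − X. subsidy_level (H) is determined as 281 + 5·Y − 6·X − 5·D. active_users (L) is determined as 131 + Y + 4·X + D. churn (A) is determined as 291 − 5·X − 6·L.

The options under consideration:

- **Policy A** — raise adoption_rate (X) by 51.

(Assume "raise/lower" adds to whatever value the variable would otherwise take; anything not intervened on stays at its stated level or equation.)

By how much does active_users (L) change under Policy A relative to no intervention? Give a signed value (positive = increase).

Baseline:
  Y = 157
  X = 59
  D = 179 − 157 − 59 = -37
  L = 131 + 157 + 4·59 + (-37) = 487
Policy A (X + 51):
  Y = 157
  X = 59 + 51 = 110
  D = 179 − 157 − 110 = -88
  L = 131 + 157 + 4·110 + (-88) = 640
Change in L: 640 − 487 = 153

153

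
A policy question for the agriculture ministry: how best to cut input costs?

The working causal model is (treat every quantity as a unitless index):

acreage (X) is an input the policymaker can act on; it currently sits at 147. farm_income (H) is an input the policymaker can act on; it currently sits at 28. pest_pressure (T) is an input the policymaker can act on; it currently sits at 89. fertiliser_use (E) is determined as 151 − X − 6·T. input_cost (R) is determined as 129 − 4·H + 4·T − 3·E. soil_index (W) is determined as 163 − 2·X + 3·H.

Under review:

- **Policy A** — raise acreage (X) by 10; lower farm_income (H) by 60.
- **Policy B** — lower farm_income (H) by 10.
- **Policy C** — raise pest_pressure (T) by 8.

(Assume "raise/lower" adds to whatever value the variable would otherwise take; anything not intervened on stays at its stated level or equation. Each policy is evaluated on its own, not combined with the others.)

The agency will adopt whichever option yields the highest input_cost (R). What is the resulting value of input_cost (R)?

2233

Policy A (X + 10, H − 60):
  X = 147 + 10 = 157
  H = 28 − 60 = -32
  T = 89
  E = 151 − 157 − 6·89 = -540
  R = 129 − 4·(-32) + 4·89 − 3·(-540) = 2233
Policy B (H − 10):
  X = 147
  H = 28 − 10 = 18
  T = 89
  E = 151 − 147 − 6·89 = -530
  R = 129 − 4·18 + 4·89 − 3·(-530) = 2003
Policy C (T + 8):
  X = 147
  H = 28
  T = 89 + 8 = 97
  E = 151 − 147 − 6·97 = -578
  R = 129 − 4·28 + 4·97 − 3·(-578) = 2139
Comparing — Policy A: R=2233, Policy B: R=2003, Policy C: R=2139. Highest is 2233 (Policy A).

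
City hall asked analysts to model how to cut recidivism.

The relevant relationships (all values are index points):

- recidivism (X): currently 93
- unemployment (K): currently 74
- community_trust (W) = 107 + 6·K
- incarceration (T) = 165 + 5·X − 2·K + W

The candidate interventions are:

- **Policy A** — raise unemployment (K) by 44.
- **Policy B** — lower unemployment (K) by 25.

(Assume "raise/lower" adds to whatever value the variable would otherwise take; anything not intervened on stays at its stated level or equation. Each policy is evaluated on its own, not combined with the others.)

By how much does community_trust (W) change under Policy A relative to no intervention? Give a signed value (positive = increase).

Baseline:
  K = 74
  W = 107 + 6·74 = 551
Policy A (K + 44):
  K = 74 + 44 = 118
  W = 107 + 6·118 = 815
Change in W: 815 − 551 = 264

264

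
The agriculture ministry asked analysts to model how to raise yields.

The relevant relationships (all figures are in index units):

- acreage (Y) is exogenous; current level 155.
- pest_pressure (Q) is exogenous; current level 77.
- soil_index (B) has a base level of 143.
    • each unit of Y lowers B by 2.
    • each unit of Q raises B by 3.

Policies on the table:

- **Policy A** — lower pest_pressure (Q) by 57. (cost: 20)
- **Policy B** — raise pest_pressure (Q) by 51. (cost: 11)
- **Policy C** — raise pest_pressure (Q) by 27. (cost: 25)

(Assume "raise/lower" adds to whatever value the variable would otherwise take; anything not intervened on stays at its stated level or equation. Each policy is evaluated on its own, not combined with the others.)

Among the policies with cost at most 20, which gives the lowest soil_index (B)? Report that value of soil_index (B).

Policy A (Q − 57):
  Y = 155
  Q = 77 − 57 = 20
  B = 143 − 2·155 + 3·20 = -107
Policy B (Q + 51):
  Y = 155
  Q = 77 + 51 = 128
  B = 143 − 2·155 + 3·128 = 217
Comparing — Policy A: B=-107, Policy B: B=217. Lowest is -107 (Policy A).

-107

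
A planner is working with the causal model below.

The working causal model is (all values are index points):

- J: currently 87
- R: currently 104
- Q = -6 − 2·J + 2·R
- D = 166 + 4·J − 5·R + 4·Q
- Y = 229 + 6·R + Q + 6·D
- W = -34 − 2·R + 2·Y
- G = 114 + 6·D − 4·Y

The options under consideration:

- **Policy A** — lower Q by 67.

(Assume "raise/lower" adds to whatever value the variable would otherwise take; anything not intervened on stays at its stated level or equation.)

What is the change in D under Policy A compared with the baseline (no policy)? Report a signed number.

Baseline:
  J = 87
  R = 104
  Q = -6 − 2·87 + 2·104 = 28
  D = 166 + 4·87 − 5·104 + 4·28 = 106
Policy A (Q − 67):
  J = 87
  R = 104
  Q = -6 − 2·87 + 2·104 (−67 from intervention) = -39
  D = 166 + 4·87 − 5·104 + 4·(-39) = -162
Change in D: -162 − 106 = -268

-268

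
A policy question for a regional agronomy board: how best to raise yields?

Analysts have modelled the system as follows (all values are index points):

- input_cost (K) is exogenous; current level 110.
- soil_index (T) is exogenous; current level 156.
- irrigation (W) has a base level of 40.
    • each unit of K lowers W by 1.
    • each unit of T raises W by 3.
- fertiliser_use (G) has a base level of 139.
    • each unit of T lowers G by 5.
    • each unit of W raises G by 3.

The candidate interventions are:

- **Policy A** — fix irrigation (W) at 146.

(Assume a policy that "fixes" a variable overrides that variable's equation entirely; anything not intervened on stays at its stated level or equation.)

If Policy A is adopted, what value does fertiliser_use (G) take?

Policy A (W := 146):
  K = 110
  T = 156
  W = 146
  G = 139 − 5·156 + 3·146 = -203

-203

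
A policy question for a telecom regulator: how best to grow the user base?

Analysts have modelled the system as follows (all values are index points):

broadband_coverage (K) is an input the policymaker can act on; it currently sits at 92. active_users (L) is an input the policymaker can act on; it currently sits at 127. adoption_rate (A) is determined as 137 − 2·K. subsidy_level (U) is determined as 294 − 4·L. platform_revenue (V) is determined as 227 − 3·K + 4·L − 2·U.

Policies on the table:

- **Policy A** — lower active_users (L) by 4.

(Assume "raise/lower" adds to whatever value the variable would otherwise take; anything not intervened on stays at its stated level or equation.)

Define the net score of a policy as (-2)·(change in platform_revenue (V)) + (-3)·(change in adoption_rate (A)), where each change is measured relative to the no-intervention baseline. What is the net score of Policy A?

96

Baseline:
  K = 92
  L = 127
  A = 137 − 2·92 = -47
  U = 294 − 4·127 = -214
  V = 227 − 3·92 + 4·127 − 2·(-214) = 887
Policy A (L − 4):
  K = 92
  L = 127 − 4 = 123
  A = 137 − 2·92 = -47
  U = 294 − 4·123 = -198
  V = 227 − 3·92 + 4·123 − 2·(-198) = 839
ΔV = 839 − 887 = -48; ΔA = -47 − (-47) = 0
Score = (-2)·(-48) + (-3)·0 = 96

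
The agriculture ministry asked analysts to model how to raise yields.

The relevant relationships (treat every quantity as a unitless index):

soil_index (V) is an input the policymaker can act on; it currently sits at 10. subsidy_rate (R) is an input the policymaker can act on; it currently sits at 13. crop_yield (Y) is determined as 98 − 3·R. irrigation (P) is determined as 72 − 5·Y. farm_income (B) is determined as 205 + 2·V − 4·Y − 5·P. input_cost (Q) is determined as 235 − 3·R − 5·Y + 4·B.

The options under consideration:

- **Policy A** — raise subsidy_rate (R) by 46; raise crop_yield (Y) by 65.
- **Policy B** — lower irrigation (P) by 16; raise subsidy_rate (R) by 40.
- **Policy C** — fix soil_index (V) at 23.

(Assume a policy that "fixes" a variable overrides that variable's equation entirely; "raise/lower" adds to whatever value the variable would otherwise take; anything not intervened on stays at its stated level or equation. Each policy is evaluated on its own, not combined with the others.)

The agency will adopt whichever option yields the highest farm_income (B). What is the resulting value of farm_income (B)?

Policy A (R + 46, Y + 65):
  V = 10
  R = 13 + 46 = 59
  Y = 98 − 3·59 (+65 from intervention) = -14
  P = 72 − 5·(-14) = 142
  B = 205 + 2·10 − 4·(-14) − 5·142 = -429
Policy B (P − 16, R + 40):
  V = 10
  R = 13 + 40 = 53
  Y = 98 − 3·53 = -61
  P = 72 − 5·(-61) (−16 from intervention) = 361
  B = 205 + 2·10 − 4·(-61) − 5·361 = -1336
Policy C (V := 23):
  V = 23
  R = 13
  Y = 98 − 3·13 = 59
  P = 72 − 5·59 = -223
  B = 205 + 2·23 − 4·59 − 5·(-223) = 1130
Comparing — Policy A: B=-429, Policy B: B=-1336, Policy C: B=1130. Highest is 1130 (Policy C).

1130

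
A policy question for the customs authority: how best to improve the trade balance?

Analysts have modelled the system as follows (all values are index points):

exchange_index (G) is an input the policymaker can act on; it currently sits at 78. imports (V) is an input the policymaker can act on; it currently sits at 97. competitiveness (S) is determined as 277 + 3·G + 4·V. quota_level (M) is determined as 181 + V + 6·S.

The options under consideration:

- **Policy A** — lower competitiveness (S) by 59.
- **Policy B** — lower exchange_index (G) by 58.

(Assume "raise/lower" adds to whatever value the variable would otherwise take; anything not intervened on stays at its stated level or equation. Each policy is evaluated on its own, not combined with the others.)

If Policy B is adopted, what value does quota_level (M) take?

Policy B (G − 58):
  G = 78 − 58 = 20
  V = 97
  S = 277 + 3·20 + 4·97 = 725
  M = 181 + 97 + 6·725 = 4628

4628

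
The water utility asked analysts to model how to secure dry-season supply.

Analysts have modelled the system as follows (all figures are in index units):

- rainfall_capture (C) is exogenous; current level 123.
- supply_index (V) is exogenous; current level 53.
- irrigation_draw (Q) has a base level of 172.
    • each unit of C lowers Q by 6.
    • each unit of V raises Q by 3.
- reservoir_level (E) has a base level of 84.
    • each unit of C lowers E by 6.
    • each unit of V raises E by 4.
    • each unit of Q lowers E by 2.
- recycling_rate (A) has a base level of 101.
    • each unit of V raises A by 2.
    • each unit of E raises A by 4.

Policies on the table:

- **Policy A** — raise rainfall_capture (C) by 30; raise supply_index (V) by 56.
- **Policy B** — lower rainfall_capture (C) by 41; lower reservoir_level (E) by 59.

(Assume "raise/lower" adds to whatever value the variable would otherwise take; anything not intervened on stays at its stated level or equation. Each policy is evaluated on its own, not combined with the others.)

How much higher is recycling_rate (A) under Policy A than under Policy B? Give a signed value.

Policy A (C + 30, V + 56):
  C = 123 + 30 = 153
  V = 53 + 56 = 109
  Q = 172 − 6·153 + 3·109 = -419
  E = 84 − 6·153 + 4·109 − 2·(-419) = 440
  A = 101 + 2·109 + 4·440 = 2079
Policy B (C − 41, E − 59):
  C = 123 − 41 = 82
  V = 53
  Q = 172 − 6·82 + 3·53 = -161
  E = 84 − 6·82 + 4·53 − 2·(-161) (−59 from intervention) = 67
  A = 101 + 2·53 + 4·67 = 475
A: 2079 − 475 = 1604

1604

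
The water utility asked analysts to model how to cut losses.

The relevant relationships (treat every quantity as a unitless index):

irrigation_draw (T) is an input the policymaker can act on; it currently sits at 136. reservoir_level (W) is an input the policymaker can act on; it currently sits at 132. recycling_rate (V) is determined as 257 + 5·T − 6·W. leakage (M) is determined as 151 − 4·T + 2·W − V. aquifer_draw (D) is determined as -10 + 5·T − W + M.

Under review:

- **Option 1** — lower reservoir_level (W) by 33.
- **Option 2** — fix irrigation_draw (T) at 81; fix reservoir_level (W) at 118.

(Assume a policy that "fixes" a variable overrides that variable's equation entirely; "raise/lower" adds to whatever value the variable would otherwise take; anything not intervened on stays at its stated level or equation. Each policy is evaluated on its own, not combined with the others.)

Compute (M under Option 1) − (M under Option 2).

Option 1 (W − 33):
  T = 136
  W = 132 − 33 = 99
  V = 257 + 5·136 − 6·99 = 343
  M = 151 − 4·136 + 2·99 − 343 = -538
Option 2 (T := 81, W := 118):
  T = 81
  W = 118
  V = 257 + 5·81 − 6·118 = -46
  M = 151 − 4·81 + 2·118 − (-46) = 109
M: -538 − 109 = -647

-647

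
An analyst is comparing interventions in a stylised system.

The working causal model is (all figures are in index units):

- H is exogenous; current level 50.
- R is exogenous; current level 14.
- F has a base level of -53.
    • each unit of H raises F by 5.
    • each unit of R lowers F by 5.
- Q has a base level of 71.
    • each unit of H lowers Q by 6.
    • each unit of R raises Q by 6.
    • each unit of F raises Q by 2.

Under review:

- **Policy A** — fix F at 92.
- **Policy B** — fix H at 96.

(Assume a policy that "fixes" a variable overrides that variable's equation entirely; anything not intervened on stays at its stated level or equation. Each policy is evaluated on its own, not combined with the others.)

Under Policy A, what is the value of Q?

39

Policy A (F := 92):
  H = 50
  R = 14
  F = 92
  Q = 71 − 6·50 + 6·14 + 2·92 = 39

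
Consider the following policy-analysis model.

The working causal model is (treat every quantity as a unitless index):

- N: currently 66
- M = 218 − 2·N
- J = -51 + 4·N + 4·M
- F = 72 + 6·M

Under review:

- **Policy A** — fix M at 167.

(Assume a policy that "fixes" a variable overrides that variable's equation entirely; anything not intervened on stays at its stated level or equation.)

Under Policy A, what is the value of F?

Policy A (M := 167):
  N = 66
  M = 167
  F = 72 + 6·167 = 1074

1074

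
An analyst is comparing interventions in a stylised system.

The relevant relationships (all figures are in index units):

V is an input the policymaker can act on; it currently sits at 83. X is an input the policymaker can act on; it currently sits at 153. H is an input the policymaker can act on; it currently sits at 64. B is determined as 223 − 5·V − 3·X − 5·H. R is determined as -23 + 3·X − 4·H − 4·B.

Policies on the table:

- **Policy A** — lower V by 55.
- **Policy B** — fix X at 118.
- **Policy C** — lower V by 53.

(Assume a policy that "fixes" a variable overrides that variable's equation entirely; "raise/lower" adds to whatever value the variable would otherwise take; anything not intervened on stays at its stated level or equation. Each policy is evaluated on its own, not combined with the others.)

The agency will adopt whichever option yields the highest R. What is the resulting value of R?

3539

Policy A (V − 55):
  V = 83 − 55 = 28
  X = 153
  H = 64
  B = 223 − 5·28 − 3·153 − 5·64 = -696
  R = -23 + 3·153 − 4·64 − 4·(-696) = 2964
Policy B (X := 118):
  V = 83
  X = 118
  H = 64
  B = 223 − 5·83 − 3·118 − 5·64 = -866
  R = -23 + 3·118 − 4·64 − 4·(-866) = 3539
Policy C (V − 53):
  V = 83 − 53 = 30
  X = 153
  H = 64
  B = 223 − 5·30 − 3·153 − 5·64 = -706
  R = -23 + 3·153 − 4·64 − 4·(-706) = 3004
Comparing — Policy A: R=2964, Policy B: R=3539, Policy C: R=3004. Highest is 3539 (Policy B).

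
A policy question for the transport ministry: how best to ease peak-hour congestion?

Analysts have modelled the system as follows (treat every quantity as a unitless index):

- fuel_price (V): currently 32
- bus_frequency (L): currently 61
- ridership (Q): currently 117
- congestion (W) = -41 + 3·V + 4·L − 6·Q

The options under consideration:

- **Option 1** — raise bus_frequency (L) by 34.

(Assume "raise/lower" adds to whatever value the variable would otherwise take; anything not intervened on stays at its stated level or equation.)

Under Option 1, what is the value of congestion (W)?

Option 1 (L + 34):
  V = 32
  L = 61 + 34 = 95
  Q = 117
  W = -41 + 3·32 + 4·95 − 6·117 = -267

-267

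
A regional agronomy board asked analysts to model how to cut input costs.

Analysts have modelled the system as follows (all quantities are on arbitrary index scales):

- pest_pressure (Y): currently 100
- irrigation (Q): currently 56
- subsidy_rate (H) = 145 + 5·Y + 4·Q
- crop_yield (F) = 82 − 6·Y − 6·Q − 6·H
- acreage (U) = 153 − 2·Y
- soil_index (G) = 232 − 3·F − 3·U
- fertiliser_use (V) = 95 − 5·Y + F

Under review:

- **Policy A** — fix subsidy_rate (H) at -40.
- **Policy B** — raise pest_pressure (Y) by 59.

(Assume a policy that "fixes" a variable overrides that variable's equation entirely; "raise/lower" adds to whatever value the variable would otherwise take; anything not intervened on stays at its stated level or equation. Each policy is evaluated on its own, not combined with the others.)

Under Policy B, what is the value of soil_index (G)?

25303

Policy B (Y + 59):
  Y = 100 + 59 = 159
  Q = 56
  H = 145 + 5·159 + 4·56 = 1164
  F = 82 − 6·159 − 6·56 − 6·1164 = -8192
  U = 153 − 2·159 = -165
  G = 232 − 3·(-8192) − 3·(-165) = 25303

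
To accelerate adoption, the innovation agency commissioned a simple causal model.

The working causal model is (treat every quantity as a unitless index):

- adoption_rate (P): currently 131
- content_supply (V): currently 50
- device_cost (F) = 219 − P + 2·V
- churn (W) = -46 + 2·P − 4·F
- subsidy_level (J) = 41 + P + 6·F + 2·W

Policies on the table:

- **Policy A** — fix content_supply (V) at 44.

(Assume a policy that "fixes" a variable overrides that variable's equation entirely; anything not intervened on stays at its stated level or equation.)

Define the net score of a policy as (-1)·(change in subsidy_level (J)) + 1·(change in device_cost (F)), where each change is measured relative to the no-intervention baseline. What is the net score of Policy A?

Baseline:
  P = 131
  V = 50
  F = 219 − 131 + 2·50 = 188
  W = -46 + 2·131 − 4·188 = -536
  J = 41 + 131 + 6·188 + 2·(-536) = 228
Policy A (V := 44):
  P = 131
  V = 44
  F = 219 − 131 + 2·44 = 176
  W = -46 + 2·131 − 4·176 = -488
  J = 41 + 131 + 6·176 + 2·(-488) = 252
ΔJ = 252 − 228 = 24; ΔF = 176 − 188 = -12
Score = (-1)·24 + 1·(-12) = -36

-36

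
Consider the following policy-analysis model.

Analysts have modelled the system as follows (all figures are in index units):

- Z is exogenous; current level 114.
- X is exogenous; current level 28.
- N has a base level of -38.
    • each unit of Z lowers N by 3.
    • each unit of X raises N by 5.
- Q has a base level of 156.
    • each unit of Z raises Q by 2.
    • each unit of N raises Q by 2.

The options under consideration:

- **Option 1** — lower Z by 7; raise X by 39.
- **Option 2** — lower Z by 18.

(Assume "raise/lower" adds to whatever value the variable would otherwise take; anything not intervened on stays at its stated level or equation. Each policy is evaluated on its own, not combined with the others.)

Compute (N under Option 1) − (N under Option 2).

162

Option 1 (Z − 7, X + 39):
  Z = 114 − 7 = 107
  X = 28 + 39 = 67
  N = -38 − 3·107 + 5·67 = -24
Option 2 (Z − 18):
  Z = 114 − 18 = 96
  X = 28
  N = -38 − 3·96 + 5·28 = -186
N: -24 − (-186) = 162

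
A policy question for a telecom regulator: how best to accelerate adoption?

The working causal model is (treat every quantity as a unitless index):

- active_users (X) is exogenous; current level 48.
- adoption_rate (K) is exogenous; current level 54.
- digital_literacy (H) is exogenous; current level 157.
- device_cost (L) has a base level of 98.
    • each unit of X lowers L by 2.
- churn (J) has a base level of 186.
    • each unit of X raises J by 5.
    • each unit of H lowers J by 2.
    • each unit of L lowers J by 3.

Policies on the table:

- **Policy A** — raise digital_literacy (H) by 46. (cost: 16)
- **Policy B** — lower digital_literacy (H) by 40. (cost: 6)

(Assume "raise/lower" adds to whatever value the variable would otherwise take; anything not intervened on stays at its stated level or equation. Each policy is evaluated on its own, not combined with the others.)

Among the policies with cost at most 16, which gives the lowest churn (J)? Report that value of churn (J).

14

Policy A (H + 46):
  X = 48
  H = 157 + 46 = 203
  L = 98 − 2·48 = 2
  J = 186 + 5·48 − 2·203 − 3·2 = 14
Policy B (H − 40):
  X = 48
  H = 157 − 40 = 117
  L = 98 − 2·48 = 2
  J = 186 + 5·48 − 2·117 − 3·2 = 186
Comparing — Policy A: J=14, Policy B: J=186. Lowest is 14 (Policy A).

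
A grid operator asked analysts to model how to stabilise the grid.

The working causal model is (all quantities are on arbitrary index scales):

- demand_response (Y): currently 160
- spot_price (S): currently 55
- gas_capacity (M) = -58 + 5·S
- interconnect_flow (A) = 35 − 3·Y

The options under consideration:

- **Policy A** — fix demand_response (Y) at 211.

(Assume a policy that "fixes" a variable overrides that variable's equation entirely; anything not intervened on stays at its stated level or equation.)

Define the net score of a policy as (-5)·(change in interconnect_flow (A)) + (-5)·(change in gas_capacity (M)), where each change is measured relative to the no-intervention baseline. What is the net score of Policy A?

Baseline:
  Y = 160
  S = 55
  M = -58 + 5·55 = 217
  A = 35 − 3·160 = -445
Policy A (Y := 211):
  Y = 211
  S = 55
  M = -58 + 5·55 = 217
  A = 35 − 3·211 = -598
ΔA = -598 − (-445) = -153; ΔM = 217 − 217 = 0
Score = (-5)·(-153) + (-5)·0 = 765

765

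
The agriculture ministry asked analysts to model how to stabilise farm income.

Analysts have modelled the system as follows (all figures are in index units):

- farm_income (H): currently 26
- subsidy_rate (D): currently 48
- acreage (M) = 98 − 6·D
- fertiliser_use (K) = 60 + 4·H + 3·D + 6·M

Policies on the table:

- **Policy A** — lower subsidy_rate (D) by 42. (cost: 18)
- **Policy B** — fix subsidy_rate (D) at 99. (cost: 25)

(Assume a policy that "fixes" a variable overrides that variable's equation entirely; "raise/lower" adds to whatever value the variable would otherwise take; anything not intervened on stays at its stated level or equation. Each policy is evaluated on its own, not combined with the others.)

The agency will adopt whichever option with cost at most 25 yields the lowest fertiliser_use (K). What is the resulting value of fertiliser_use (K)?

Policy A (D − 42):
  H = 26
  D = 48 − 42 = 6
  M = 98 − 6·6 = 62
  K = 60 + 4·26 + 3·6 + 6·62 = 554
Policy B (D := 99):
  H = 26
  D = 99
  M = 98 − 6·99 = -496
  K = 60 + 4·26 + 3·99 + 6·(-496) = -2515
Comparing — Policy A: K=554, Policy B: K=-2515. Lowest is -2515 (Policy B).

-2515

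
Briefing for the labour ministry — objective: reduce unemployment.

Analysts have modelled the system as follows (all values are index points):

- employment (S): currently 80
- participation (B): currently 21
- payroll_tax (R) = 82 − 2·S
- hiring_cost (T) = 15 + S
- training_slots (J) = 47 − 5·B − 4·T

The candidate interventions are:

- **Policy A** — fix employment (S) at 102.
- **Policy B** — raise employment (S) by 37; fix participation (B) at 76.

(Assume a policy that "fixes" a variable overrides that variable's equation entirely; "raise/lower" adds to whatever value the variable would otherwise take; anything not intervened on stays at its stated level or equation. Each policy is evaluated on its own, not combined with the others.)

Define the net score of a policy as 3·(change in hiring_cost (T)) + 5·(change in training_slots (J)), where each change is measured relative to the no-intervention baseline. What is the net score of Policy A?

Baseline:
  S = 80
  B = 21
  T = 15 + 80 = 95
  J = 47 − 5·21 − 4·95 = -438
Policy A (S := 102):
  S = 102
  B = 21
  T = 15 + 102 = 117
  J = 47 − 5·21 − 4·117 = -526
ΔT = 117 − 95 = 22; ΔJ = -526 − (-438) = -88
Score = 3·22 + 5·(-88) = -374

-374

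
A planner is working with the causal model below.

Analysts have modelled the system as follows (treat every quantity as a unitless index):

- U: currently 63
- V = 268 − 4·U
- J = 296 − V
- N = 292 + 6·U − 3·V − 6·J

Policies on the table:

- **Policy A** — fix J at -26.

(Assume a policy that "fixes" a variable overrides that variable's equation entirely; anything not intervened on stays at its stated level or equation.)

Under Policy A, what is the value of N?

778

Policy A (J := -26):
  U = 63
  V = 268 − 4·63 = 16
  J = -26
  N = 292 + 6·63 − 3·16 − 6·(-26) = 778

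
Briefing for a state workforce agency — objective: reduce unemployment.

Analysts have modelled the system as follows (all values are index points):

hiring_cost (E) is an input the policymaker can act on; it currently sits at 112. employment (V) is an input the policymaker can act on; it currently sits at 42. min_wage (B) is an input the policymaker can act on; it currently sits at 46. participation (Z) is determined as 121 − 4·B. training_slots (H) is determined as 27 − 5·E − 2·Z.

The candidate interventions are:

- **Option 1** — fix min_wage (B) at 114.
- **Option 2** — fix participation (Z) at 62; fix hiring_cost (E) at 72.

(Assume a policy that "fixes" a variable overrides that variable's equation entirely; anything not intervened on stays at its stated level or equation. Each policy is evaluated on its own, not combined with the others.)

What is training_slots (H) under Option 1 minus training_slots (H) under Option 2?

594

Option 1 (B := 114):
  E = 112
  B = 114
  Z = 121 − 4·114 = -335
  H = 27 − 5·112 − 2·(-335) = 137
Option 2 (Z := 62, E := 72):
  E = 72
  B = 46
  Z = 62
  H = 27 − 5·72 − 2·62 = -457
H: 137 − (-457) = 594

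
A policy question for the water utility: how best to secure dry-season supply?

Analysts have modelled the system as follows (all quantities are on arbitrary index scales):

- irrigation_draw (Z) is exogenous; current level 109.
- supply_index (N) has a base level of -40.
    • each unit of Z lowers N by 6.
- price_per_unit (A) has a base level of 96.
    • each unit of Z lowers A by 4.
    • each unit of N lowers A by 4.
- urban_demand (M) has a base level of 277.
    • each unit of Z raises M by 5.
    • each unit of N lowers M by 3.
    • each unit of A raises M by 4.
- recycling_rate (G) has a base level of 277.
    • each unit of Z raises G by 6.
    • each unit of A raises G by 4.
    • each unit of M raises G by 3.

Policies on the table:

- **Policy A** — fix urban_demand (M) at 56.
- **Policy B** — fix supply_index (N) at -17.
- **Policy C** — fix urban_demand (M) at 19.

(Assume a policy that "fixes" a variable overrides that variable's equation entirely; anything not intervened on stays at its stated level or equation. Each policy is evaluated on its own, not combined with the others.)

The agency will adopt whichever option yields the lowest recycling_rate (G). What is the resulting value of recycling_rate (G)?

-802

Policy A (M := 56):
  Z = 109
  N = -40 − 6·109 = -694
  A = 96 − 4·109 − 4·(-694) = 2436
  M = 56
  G = 277 + 6·109 + 4·2436 + 3·56 = 10843
Policy B (N := -17):
  Z = 109
  N = -17
  A = 96 − 4·109 − 4·(-17) = -272
  M = 277 + 5·109 − 3·(-17) + 4·(-272) = -215
  G = 277 + 6·109 + 4·(-272) + 3·(-215) = -802
Policy C (M := 19):
  Z = 109
  N = -40 − 6·109 = -694
  A = 96 − 4·109 − 4·(-694) = 2436
  M = 19
  G = 277 + 6·109 + 4·2436 + 3·19 = 10732
Comparing — Policy A: G=10843, Policy B: G=-802, Policy C: G=10732. Lowest is -802 (Policy B).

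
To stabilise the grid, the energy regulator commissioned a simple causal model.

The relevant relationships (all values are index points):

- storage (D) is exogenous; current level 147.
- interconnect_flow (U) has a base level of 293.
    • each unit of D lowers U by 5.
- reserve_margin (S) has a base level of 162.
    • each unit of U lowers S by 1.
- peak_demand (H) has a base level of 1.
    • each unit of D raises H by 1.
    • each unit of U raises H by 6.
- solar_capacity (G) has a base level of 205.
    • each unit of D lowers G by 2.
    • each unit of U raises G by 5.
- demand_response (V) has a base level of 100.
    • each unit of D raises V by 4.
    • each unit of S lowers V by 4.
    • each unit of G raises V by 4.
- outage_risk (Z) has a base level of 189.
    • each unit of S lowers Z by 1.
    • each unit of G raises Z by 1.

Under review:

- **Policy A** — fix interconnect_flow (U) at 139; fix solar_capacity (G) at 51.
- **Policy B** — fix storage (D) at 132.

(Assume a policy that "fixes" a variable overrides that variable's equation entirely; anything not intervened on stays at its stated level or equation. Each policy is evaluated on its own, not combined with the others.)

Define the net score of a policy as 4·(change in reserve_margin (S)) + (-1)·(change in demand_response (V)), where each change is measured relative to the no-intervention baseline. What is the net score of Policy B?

-2160

Baseline:
  D = 147
  U = 293 − 5·147 = -442
  S = 162 − (-442) = 604
  G = 205 − 2·147 + 5·(-442) = -2299
  V = 100 + 4·147 − 4·604 + 4·(-2299) = -10924
Policy B (D := 132):
  D = 132
  U = 293 − 5·132 = -367
  S = 162 − (-367) = 529
  G = 205 − 2·132 + 5·(-367) = -1894
  V = 100 + 4·132 − 4·529 + 4·(-1894) = -9064
ΔS = 529 − 604 = -75; ΔV = -9064 − (-10924) = 1860
Score = 4·(-75) + (-1)·1860 = -2160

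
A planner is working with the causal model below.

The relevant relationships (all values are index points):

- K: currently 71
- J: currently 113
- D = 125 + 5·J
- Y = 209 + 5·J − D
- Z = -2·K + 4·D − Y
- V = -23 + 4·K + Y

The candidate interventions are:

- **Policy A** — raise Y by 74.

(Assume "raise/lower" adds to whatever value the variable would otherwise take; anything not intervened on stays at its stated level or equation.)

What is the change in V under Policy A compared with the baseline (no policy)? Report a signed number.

74

Baseline:
  K = 71
  J = 113
  D = 125 + 5·113 = 690
  Y = 209 + 5·113 − 690 = 84
  V = -23 + 4·71 + 84 = 345
Policy A (Y + 74):
  K = 71
  J = 113
  D = 125 + 5·113 = 690
  Y = 209 + 5·113 − 690 (+74 from intervention) = 158
  V = -23 + 4·71 + 158 = 419
Change in V: 419 − 345 = 74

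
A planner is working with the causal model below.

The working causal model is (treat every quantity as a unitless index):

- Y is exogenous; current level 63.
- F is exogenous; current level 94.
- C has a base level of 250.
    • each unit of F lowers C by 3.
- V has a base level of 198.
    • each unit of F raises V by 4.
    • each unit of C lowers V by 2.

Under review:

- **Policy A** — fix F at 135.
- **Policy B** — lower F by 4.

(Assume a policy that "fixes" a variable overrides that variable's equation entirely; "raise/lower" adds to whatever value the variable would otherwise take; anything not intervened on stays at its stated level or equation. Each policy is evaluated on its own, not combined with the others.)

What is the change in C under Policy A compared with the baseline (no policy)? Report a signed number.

Baseline:
  F = 94
  C = 250 − 3·94 = -32
Policy A (F := 135):
  F = 135
  C = 250 − 3·135 = -155
Change in C: -155 − (-32) = -123

-123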